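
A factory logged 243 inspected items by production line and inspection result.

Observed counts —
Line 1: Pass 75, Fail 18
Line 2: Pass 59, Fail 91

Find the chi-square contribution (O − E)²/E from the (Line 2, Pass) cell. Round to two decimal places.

6.80

Row total (Line 2) = 150; column total (Pass) = 134; N = 243.
Expected count E = 150 × 134 / 243 = 82.716.
Contribution = (O − E)²/E = (59 − 82.716)² / 82.716 = 6.80.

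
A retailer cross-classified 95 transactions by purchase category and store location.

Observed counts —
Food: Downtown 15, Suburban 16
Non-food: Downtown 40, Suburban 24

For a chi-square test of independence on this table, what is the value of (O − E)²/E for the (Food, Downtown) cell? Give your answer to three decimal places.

Row total (Food) = 31; column total (Downtown) = 55; N = 95.
Expected count E = 31 × 55 / 95 = 17.94737.
Contribution = (O − E)²/E = (15 − 17.94737)² / 17.94737 = 0.484.

0.484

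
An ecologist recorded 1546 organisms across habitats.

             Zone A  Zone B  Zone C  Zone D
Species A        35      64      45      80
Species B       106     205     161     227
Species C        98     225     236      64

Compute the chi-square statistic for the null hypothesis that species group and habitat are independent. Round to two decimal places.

120.43

Row totals: 224, 699, 623. Column totals: 239, 494, 442, 371. Grand total N = 1546.
Expected counts (row total × column total / N):
  Species A, Zone A: 224×239/1546 = 34.629
  Species A, Zone B: 224×494/1546 = 71.576
  Species A, Zone C: 224×442/1546 = 64.041
  Species A, Zone D: 224×371/1546 = 53.754
  Species B, Zone A: 699×239/1546 = 108.060
  Species B, Zone B: 699×494/1546 = 223.354
  Species B, Zone C: 699×442/1546 = 199.843
  Species B, Zone D: 699×371/1546 = 167.742
  Species C, Zone A: 623×239/1546 = 96.311
  Species C, Zone B: 623×494/1546 = 199.070
  Species C, Zone C: 623×442/1546 = 178.115
  Species C, Zone D: 623×371/1546 = 149.504
Contributions (O − E)²/E:
  (35 − 34.629)²/34.629 = 0.0040
  (64 − 71.576)²/71.576 = 0.8019
  (45 − 64.041)²/64.041 = 5.6614
  (80 − 53.754)²/53.754 = 12.8149
  (106 − 108.060)²/108.060 = 0.0393
  (205 − 223.354)²/223.354 = 1.5082
  (161 − 199.843)²/199.843 = 7.5498
  (227 − 167.742)²/167.742 = 20.9340
  (98 − 96.311)²/96.311 = 0.0296
  (225 − 199.070)²/199.070 = 3.3775
  (236 − 178.115)²/178.115 = 18.8119
  (64 − 149.504)²/149.504 = 48.9013
χ² = 0.0040 + 0.8019 + 5.6614 + 12.8149 + 0.0393 + 1.5082 + 7.5498 + 20.9340 + 0.0296 + 3.3775 + 18.8119 + 48.9013 = 120.43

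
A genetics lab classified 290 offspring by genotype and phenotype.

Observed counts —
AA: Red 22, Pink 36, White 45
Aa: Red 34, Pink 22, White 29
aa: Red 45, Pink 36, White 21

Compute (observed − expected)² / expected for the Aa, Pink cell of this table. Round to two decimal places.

1.12

Row total (Aa) = 85; column total (Pink) = 94; N = 290.
Expected count E = 85 × 94 / 290 = 27.552.
Contribution = (O − E)²/E = (22 − 27.552)² / 27.552 = 1.12.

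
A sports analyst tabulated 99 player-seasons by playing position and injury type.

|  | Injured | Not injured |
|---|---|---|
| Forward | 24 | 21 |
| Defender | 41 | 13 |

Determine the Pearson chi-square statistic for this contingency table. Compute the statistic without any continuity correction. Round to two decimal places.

5.56

Row totals: 45, 54. Column totals: 65, 34. Grand total N = 99.
Expected counts (row total × column total / N):
  Forward, Injured: 45×65/99 = 29.545
  Forward, Not injured: 45×34/99 = 15.455
  Defender, Injured: 54×65/99 = 35.455
  Defender, Not injured: 54×34/99 = 18.545
Contributions (O − E)²/E:
  (24 − 29.545)²/29.545 = 1.0407
  (21 − 15.455)²/15.455 = 1.9895
  (41 − 35.455)²/35.455 = 0.8672
  (13 − 18.545)²/18.545 = 1.6580
χ² = 1.0407 + 1.9895 + 0.8672 + 1.6580 = 5.56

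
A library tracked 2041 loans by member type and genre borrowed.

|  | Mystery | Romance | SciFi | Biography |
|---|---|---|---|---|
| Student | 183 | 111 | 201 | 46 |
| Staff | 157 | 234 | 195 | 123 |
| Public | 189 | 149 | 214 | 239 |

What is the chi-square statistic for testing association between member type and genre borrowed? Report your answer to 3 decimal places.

145.923

Row totals: 541, 709, 791. Column totals: 529, 494, 610, 408. Grand total N = 2041.
Expected counts (row total × column total / N):
  Student, Mystery: 541×529/2041 = 140.2200
  Student, Romance: 541×494/2041 = 130.9427
  Student, SciFi: 541×610/2041 = 161.6903
  Student, Biography: 541×408/2041 = 108.1470
  Staff, Mystery: 709×529/2041 = 183.7634
  Staff, Romance: 709×494/2041 = 171.6051
  Staff, SciFi: 709×610/2041 = 211.9010
  Staff, Biography: 709×408/2041 = 141.7305
  Public, Mystery: 791×529/2041 = 205.0167
  Public, Romance: 791×494/2041 = 191.4522
  Public, SciFi: 791×610/2041 = 236.4086
  Public, Biography: 791×408/2041 = 158.1225
Contributions (O − E)²/E:
  (183 − 140.2200)²/140.2200 = 13.0518
  (111 − 130.9427)²/130.9427 = 3.0373
  (201 − 161.6903)²/161.6903 = 9.5569
  (46 − 108.1470)²/108.1470 = 35.7130
  (157 − 183.7634)²/183.7634 = 3.8978
  (234 − 171.6051)²/171.6051 = 22.6865
  (195 − 211.9010)²/211.9010 = 1.3480
  (123 − 141.7305)²/141.7305 = 2.4753
  (189 − 205.0167)²/205.0167 = 1.2513
  (149 − 191.4522)²/191.4522 = 9.4133
  (214 − 236.4086)²/236.4086 = 2.1241
  (239 − 158.1225)²/158.1225 = 41.3677
χ² = 13.0518 + 3.0373 + 9.5569 + 35.7130 + 3.8978 + 22.6865 + 1.3480 + 2.4753 + 1.2513 + 9.4133 + 2.1241 + 41.3677 = 145.923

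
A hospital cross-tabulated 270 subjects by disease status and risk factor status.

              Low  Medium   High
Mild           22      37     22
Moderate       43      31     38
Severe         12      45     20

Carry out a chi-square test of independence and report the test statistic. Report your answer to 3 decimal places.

Row totals: 81, 112, 77. Column totals: 77, 113, 80. Grand total N = 270.
Expected counts (row total × column total / N):
  Mild, Low: 81×77/270 = 23.1000
  Mild, Medium: 81×113/270 = 33.9000
  Mild, High: 81×80/270 = 24.0000
  Moderate, Low: 112×77/270 = 31.9407
  Moderate, Medium: 112×113/270 = 46.8741
  Moderate, High: 112×80/270 = 33.1852
  Severe, Low: 77×77/270 = 21.9593
  Severe, Medium: 77×113/270 = 32.2259
  Severe, High: 77×80/270 = 22.8148
Contributions (O − E)²/E:
  (22 − 23.1000)²/23.1000 = 0.0524
  (37 − 33.9000)²/33.9000 = 0.2835
  (22 − 24.0000)²/24.0000 = 0.1667
  (43 − 31.9407)²/31.9407 = 3.8292
  (31 − 46.8741)²/46.8741 = 5.3758
  (38 − 33.1852)²/33.1852 = 0.6986
  (12 − 21.9593)²/21.9593 = 4.5169
  (45 − 32.2259)²/32.2259 = 5.0636
  (20 − 22.8148)²/22.8148 = 0.3473
χ² = 0.0524 + 0.2835 + 0.1667 + 3.8292 + 5.3758 + 0.6986 + 4.5169 + 5.0636 + 0.3473 = 20.334

20.334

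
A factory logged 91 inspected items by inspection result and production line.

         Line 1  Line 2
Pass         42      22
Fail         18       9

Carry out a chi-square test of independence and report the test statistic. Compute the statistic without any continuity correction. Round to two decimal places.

Row totals: 64, 27. Column totals: 60, 31. Grand total N = 91.
Expected counts (row total × column total / N):
  Pass, Line 1: 64×60/91 = 42.198
  Pass, Line 2: 64×31/91 = 21.802
  Fail, Line 1: 27×60/91 = 17.802
  Fail, Line 2: 27×31/91 = 9.198
Contributions (O − E)²/E:
  (42 − 42.198)²/42.198 = 0.0009
  (22 − 21.802)²/21.802 = 0.0018
  (18 − 17.802)²/17.802 = 0.0022
  (9 − 9.198)²/9.198 = 0.0043
χ² = 0.0009 + 0.0018 + 0.0022 + 0.0043 = 0.01

0.01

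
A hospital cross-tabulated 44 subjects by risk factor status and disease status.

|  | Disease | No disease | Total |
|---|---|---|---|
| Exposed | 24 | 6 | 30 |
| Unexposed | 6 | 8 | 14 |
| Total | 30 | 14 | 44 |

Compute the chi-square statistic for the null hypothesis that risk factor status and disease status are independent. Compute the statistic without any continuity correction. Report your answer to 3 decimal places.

6.070

Grand total N = 44.
Expected counts (row total × column total / N):
  Exposed, Disease: 30×30/44 = 20.4545
  Exposed, No disease: 30×14/44 = 9.5455
  Unexposed, Disease: 14×30/44 = 9.5455
  Unexposed, No disease: 14×14/44 = 4.4545
Contributions (O − E)²/E:
  (24 − 20.4545)²/20.4545 = 0.6146
  (6 − 9.5455)²/9.5455 = 1.3169
  (6 − 9.5455)²/9.5455 = 1.3169
  (8 − 4.4545)²/4.4545 = 2.8220
χ² = 0.6146 + 1.3169 + 1.3169 + 2.8220 = 6.070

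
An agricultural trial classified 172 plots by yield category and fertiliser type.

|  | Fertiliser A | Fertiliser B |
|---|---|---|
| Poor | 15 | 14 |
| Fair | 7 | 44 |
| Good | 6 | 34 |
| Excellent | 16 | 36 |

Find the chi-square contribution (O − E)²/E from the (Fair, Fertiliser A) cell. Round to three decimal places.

2.802

Row total (Fair) = 51; column total (Fertiliser A) = 44; N = 172.
Expected count E = 51 × 44 / 172 = 13.0465.
Contribution = (O − E)²/E = (7 − 13.0465)² / 13.0465 = 2.802.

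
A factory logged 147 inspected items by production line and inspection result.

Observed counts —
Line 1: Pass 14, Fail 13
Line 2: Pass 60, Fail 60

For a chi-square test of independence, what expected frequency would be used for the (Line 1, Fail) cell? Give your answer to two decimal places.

Row total (Line 1) = 27; column total (Fail) = 73; grand total N = 147.
Expected count = (row total × column total) / N = 27 × 73 / 147 = 13.41.

13.41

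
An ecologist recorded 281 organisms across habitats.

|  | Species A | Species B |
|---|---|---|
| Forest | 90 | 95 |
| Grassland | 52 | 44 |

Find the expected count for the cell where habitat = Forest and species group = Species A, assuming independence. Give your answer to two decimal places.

Row total (Forest) = 185; column total (Species A) = 142; grand total N = 281.
Expected count = (row total × column total) / N = 185 × 142 / 281 = 93.49.

93.49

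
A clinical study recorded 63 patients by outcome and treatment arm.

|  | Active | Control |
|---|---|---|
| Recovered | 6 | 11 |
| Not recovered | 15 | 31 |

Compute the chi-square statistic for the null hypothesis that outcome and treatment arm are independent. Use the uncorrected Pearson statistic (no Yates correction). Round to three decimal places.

Row totals: 17, 46. Column totals: 21, 42. Grand total N = 63.
Expected counts (row total × column total / N):
  Recovered, Active: 17×21/63 = 5.6667
  Recovered, Control: 17×42/63 = 11.3333
  Not recovered, Active: 46×21/63 = 15.3333
  Not recovered, Control: 46×42/63 = 30.6667
Contributions (O − E)²/E:
  (6 − 5.6667)²/5.6667 = 0.0196
  (11 − 11.3333)²/11.3333 = 0.0098
  (15 − 15.3333)²/15.3333 = 0.0072
  (31 − 30.6667)²/30.6667 = 0.0036
χ² = 0.0196 + 0.0098 + 0.0072 + 0.0036 = 0.040

0.040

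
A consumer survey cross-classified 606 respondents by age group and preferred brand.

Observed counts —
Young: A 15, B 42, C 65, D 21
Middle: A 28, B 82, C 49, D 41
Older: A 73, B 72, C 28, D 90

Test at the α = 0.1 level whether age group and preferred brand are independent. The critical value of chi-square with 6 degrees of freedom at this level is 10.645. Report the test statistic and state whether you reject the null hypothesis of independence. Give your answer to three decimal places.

90.218; reject H₀

Row totals: 143, 200, 263. Column totals: 116, 196, 142, 152. Grand total N = 606.
Expected counts (row total × column total / N):
  Young, A: 143×116/606 = 27.37294
  Young, B: 143×196/606 = 46.25083
  Young, C: 143×142/606 = 33.50825
  Young, D: 143×152/606 = 35.86799
  Middle, A: 200×116/606 = 38.28383
  Middle, B: 200×196/606 = 64.68647
  Middle, C: 200×142/606 = 46.86469
  Middle, D: 200×152/606 = 50.16502
  Older, A: 263×116/606 = 50.34323
  Older, B: 263×196/606 = 85.06271
  Older, C: 263×142/606 = 61.62706
  Older, D: 263×152/606 = 65.96700
Contributions (O − E)²/E:
  (15 − 27.37294)²/27.37294 = 5.5927
  (42 − 46.25083)²/46.25083 = 0.3907
  (65 − 33.50825)²/33.50825 = 29.5966
  (21 − 35.86799)²/35.86799 = 6.1631
  (28 − 38.28383)²/38.28383 = 2.7624
  (82 − 64.68647)²/64.68647 = 4.6340
  (49 − 46.86469)²/46.86469 = 0.0973
  (41 − 50.16502)²/50.16502 = 1.6744
  (73 − 50.34323)²/50.34323 = 10.1966
  (72 − 85.06271)²/85.06271 = 2.0060
  (28 − 61.62706)²/61.62706 = 18.3487
  (90 − 65.96700)²/65.96700 = 8.7557
χ² = 5.5927 + 0.3907 + 29.5966 + 6.1631 + 2.7624 + 4.6340 + 0.0973 + 1.6744 + 10.1966 + 2.0060 + 18.3487 + 8.7557 = 90.218
df = (3−1)(4−1) = 6. Since 90.218 > 10.645, reject the null hypothesis of independence at α = 0.1.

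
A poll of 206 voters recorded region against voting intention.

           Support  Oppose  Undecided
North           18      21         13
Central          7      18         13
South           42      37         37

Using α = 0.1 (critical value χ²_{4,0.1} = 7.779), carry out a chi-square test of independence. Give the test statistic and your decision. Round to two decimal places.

5.72; fail to reject H₀

Row totals: 52, 38, 116. Column totals: 67, 76, 63. Grand total N = 206.
Expected counts (row total × column total / N):
  North, Support: 52×67/206 = 16.91262
  North, Oppose: 52×76/206 = 19.18447
  North, Undecided: 52×63/206 = 15.90291
  Central, Support: 38×67/206 = 12.35922
  Central, Oppose: 38×76/206 = 14.01942
  Central, Undecided: 38×63/206 = 11.62136
  South, Support: 116×67/206 = 37.72816
  South, Oppose: 116×76/206 = 42.79612
  South, Undecided: 116×63/206 = 35.47573
Contributions (O − E)²/E:
  (18 − 16.91262)²/16.91262 = 0.0699
  (21 − 19.18447)²/19.18447 = 0.1718
  (13 − 15.90291)²/15.90291 = 0.5299
  (7 − 12.35922)²/12.35922 = 2.3239
  (18 − 14.01942)²/14.01942 = 1.1302
  (13 − 11.62136)²/11.62136 = 0.1635
  (42 − 37.72816)²/37.72816 = 0.4837
  (37 − 42.79612)²/42.79612 = 0.7850
  (37 − 35.47573)²/35.47573 = 0.0655
χ² = 0.0699 + 0.1718 + 0.5299 + 2.3239 + 1.1302 + 0.1635 + 0.4837 + 0.7850 + 0.0655 = 5.72
df = (3−1)(3−1) = 4. Since 5.72 < 7.779, fail to reject the null hypothesis of independence at α = 0.1.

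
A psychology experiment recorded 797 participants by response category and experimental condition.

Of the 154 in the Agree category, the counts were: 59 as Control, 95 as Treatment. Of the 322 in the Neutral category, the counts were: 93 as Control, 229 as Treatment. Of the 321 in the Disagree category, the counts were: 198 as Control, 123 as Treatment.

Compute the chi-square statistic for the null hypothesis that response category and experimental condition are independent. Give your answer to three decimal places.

Row totals: 154, 322, 321. Column totals: 350, 447. Grand total N = 797.
Expected counts (row total × column total / N):
  Agree, Control: 154×350/797 = 67.62861
  Agree, Treatment: 154×447/797 = 86.37139
  Neutral, Control: 322×350/797 = 141.40527
  Neutral, Treatment: 322×447/797 = 180.59473
  Disagree, Control: 321×350/797 = 140.96612
  Disagree, Treatment: 321×447/797 = 180.03388
Contributions (O − E)²/E:
  (59 − 67.62861)²/67.62861 = 1.1009
  (95 − 86.37139)²/86.37139 = 0.8620
  (93 − 141.40527)²/141.40527 = 16.5699
  (229 − 180.59473)²/180.59473 = 12.9742
  (198 − 140.96612)²/140.96612 = 23.0755
  (123 − 180.03388)²/180.03388 = 18.0681
χ² = 1.1009 + 0.8620 + 16.5699 + 12.9742 + 23.0755 + 18.0681 = 72.651

72.651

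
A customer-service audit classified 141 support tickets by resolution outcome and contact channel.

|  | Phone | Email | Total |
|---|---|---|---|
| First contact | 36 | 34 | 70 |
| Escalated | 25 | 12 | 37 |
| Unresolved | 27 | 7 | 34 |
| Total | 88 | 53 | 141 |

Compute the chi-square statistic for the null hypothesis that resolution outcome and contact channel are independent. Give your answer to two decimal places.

Grand total N = 141.
Expected counts (row total × column total / N):
  First contact, Phone: 70×88/141 = 43.688
  First contact, Email: 70×53/141 = 26.312
  Escalated, Phone: 37×88/141 = 23.092
  Escalated, Email: 37×53/141 = 13.908
  Unresolved, Phone: 34×88/141 = 21.220
  Unresolved, Email: 34×53/141 = 12.780
Contributions (O − E)²/E:
  (36 − 43.688)²/43.688 = 1.3529
  (34 − 26.312)²/26.312 = 2.2463
  (25 − 23.092)²/23.092 = 0.1577
  (12 − 13.908)²/13.908 = 0.2618
  (27 − 21.220)²/21.220 = 1.5744
  (7 − 12.780)²/12.780 = 2.6141
χ² = 1.3529 + 2.2463 + 0.1577 + 0.2618 + 1.5744 + 2.6141 = 8.21

8.21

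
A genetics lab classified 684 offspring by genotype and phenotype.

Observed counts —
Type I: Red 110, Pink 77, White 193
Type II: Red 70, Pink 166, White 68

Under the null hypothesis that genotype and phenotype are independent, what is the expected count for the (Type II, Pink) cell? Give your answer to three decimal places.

108.000

Row total (Type II) = 304; column total (Pink) = 243; grand total N = 684.
Expected count = (row total × column total) / N = 304 × 243 / 684 = 108.000.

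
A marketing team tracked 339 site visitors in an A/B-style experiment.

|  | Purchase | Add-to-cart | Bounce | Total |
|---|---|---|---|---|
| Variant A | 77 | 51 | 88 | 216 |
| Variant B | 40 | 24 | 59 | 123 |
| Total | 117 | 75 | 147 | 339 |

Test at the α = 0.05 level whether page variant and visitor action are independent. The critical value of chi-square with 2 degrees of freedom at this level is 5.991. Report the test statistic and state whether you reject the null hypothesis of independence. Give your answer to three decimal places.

Grand total N = 339.
Expected counts (row total × column total / N):
  Variant A, Purchase: 216×117/339 = 74.5487
  Variant A, Add-to-cart: 216×75/339 = 47.7876
  Variant A, Bounce: 216×147/339 = 93.6637
  Variant B, Purchase: 123×117/339 = 42.4513
  Variant B, Add-to-cart: 123×75/339 = 27.2124
  Variant B, Bounce: 123×147/339 = 53.3363
Contributions (O − E)²/E:
  (77 − 74.5487)²/74.5487 = 0.0806
  (51 − 47.7876)²/47.7876 = 0.2159
  (88 − 93.6637)²/93.6637 = 0.3425
  (40 − 42.4513)²/42.4513 = 0.1415
  (24 − 27.2124)²/27.2124 = 0.3792
  (59 − 53.3363)²/53.3363 = 0.6014
χ² = 0.0806 + 0.2159 + 0.3425 + 0.1415 + 0.3792 + 0.6014 = 1.761
df = (2−1)(3−1) = 2. Since 1.761 < 5.991, fail to reject the null hypothesis of independence at α = 0.05.

1.761; fail to reject H₀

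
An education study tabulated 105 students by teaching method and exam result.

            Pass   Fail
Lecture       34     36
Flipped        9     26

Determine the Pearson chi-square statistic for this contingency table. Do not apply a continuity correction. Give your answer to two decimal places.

5.04

Row totals: 70, 35. Column totals: 43, 62. Grand total N = 105.
Expected counts (row total × column total / N):
  Lecture, Pass: 70×43/105 = 28.667
  Lecture, Fail: 70×62/105 = 41.333
  Flipped, Pass: 35×43/105 = 14.333
  Flipped, Fail: 35×62/105 = 20.667
Contributions (O − E)²/E:
  (34 − 28.667)²/28.667 = 0.9921
  (36 − 41.333)²/41.333 = 0.6881
  (9 − 14.333)²/14.333 = 1.9843
  (26 − 20.667)²/20.667 = 1.3761
χ² = 0.9921 + 0.6881 + 1.9843 + 1.3761 = 5.04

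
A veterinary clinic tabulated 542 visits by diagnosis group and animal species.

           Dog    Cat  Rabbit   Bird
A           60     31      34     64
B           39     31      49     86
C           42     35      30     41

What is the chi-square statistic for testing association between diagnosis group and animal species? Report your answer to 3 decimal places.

Row totals: 189, 205, 148. Column totals: 141, 97, 113, 191. Grand total N = 542.
Expected counts (row total × column total / N):
  A, Dog: 189×141/542 = 49.1679
  A, Cat: 189×97/542 = 33.8247
  A, Rabbit: 189×113/542 = 39.4041
  A, Bird: 189×191/542 = 66.6033
  B, Dog: 205×141/542 = 53.3303
  B, Cat: 205×97/542 = 36.6882
  B, Rabbit: 205×113/542 = 42.7399
  B, Bird: 205×191/542 = 72.2417
  C, Dog: 148×141/542 = 38.5018
  C, Cat: 148×97/542 = 26.4871
  C, Rabbit: 148×113/542 = 30.8561
  C, Bird: 148×191/542 = 52.1550
Contributions (O − E)²/E:
  (60 − 49.1679)²/49.1679 = 2.3864
  (31 − 33.8247)²/33.8247 = 0.2359
  (34 − 39.4041)²/39.4041 = 0.7411
  (64 − 66.6033)²/66.6033 = 0.1018
  (39 − 53.3303)²/53.3303 = 3.8507
  (31 − 36.6882)²/36.6882 = 0.8819
  (49 − 42.7399)²/42.7399 = 0.9169
  (86 − 72.2417)²/72.2417 = 2.6202
  (42 − 38.5018)²/38.5018 = 0.3178
  (35 − 26.4871)²/26.4871 = 2.7360
  (30 − 30.8561)²/30.8561 = 0.0238
  (41 − 52.1550)²/52.1550 = 2.3859
χ² = 2.3864 + 0.2359 + 0.7411 + 0.1018 + 3.8507 + 0.8819 + 0.9169 + 2.6202 + 0.3178 + 2.7360 + 0.0238 + 2.3859 = 17.198

17.198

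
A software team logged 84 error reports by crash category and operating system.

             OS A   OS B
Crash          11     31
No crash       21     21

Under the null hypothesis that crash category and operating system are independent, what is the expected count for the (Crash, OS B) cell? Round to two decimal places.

26.00

Row total (Crash) = 42; column total (OS B) = 52; grand total N = 84.
Expected count = (row total × column total) / N = 42 × 52 / 84 = 26.00.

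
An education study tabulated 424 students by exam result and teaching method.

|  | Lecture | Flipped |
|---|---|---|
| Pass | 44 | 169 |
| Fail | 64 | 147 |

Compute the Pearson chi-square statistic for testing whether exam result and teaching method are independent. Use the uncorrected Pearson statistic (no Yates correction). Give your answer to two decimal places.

Row totals: 213, 211. Column totals: 108, 316. Grand total N = 424.
Expected counts (row total × column total / N):
  Pass, Lecture: 213×108/424 = 54.255
  Pass, Flipped: 213×316/424 = 158.745
  Fail, Lecture: 211×108/424 = 53.745
  Fail, Flipped: 211×316/424 = 157.255
Contributions (O − E)²/E:
  (44 − 54.255)²/54.255 = 1.9383
  (169 − 158.745)²/158.745 = 0.6625
  (64 − 53.745)²/53.745 = 1.9567
  (147 − 157.255)²/157.255 = 0.6688
χ² = 1.9383 + 0.6625 + 1.9567 + 0.6688 = 5.23

5.23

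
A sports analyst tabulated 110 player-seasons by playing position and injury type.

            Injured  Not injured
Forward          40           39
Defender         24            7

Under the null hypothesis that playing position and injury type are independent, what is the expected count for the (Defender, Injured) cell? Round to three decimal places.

18.036

Row total (Defender) = 31; column total (Injured) = 64; grand total N = 110.
Expected count = (row total × column total) / N = 31 × 64 / 110 = 18.036.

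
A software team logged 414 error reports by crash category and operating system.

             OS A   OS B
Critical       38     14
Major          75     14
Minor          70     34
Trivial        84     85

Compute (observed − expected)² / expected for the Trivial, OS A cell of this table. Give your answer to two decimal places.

Row total (Trivial) = 169; column total (OS A) = 267; N = 414.
Expected count E = 169 × 267 / 414 = 108.993.
Contribution = (O − E)²/E = (84 − 108.993)² / 108.993 = 5.73.

5.73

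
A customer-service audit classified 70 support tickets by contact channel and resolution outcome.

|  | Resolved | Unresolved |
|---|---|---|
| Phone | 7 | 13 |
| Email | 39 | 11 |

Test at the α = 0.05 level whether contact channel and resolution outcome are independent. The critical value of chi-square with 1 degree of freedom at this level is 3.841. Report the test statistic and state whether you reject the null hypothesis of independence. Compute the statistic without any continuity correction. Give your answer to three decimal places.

Row totals: 20, 50. Column totals: 46, 24. Grand total N = 70.
Expected counts (row total × column total / N):
  Phone, Resolved: 20×46/70 = 13.1429
  Phone, Unresolved: 20×24/70 = 6.8571
  Email, Resolved: 50×46/70 = 32.8571
  Email, Unresolved: 50×24/70 = 17.1429
Contributions (O − E)²/E:
  (7 − 13.1429)²/13.1429 = 2.8711
  (13 − 6.8571)²/6.8571 = 5.5031
  (39 − 32.8571)²/32.8571 = 1.1485
  (11 − 17.1429)²/17.1429 = 2.2012
χ² = 2.8711 + 5.5031 + 1.1485 + 2.2012 = 11.724
df = (2−1)(2−1) = 1. Since 11.724 > 3.841, reject the null hypothesis of independence at α = 0.05.

11.724; reject H₀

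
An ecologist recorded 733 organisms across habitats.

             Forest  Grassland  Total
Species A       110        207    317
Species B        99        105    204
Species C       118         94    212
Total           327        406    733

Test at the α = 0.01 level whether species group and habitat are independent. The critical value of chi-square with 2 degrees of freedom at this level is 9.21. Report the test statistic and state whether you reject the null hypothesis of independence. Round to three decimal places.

24.343; reject H₀

Grand total N = 733.
Expected counts (row total × column total / N):
  Species A, Forest: 317×327/733 = 141.4175
  Species A, Grassland: 317×406/733 = 175.5825
  Species B, Forest: 204×327/733 = 91.0068
  Species B, Grassland: 204×406/733 = 112.9932
  Species C, Forest: 212×327/733 = 94.5757
  Species C, Grassland: 212×406/733 = 117.4243
Contributions (O − E)²/E:
  (110 − 141.4175)²/141.4175 = 6.9798
  (207 − 175.5825)²/175.5825 = 5.6216
  (99 − 91.0068)²/91.0068 = 0.7020
  (105 − 112.9932)²/112.9932 = 0.5654
  (118 − 94.5757)²/94.5757 = 5.8017
  (94 − 117.4243)²/117.4243 = 4.6728
χ² = 6.9798 + 5.6216 + 0.7020 + 0.5654 + 5.8017 + 4.6728 = 24.343
df = (3−1)(2−1) = 2. Since 24.343 > 9.21, reject the null hypothesis of independence at α = 0.01.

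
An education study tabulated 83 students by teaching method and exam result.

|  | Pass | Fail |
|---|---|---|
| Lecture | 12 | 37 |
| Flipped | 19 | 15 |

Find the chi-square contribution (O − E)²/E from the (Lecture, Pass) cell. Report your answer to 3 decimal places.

Row total (Lecture) = 49; column total (Pass) = 31; N = 83.
Expected count E = 49 × 31 / 83 = 18.3012.
Contribution = (O − E)²/E = (12 − 18.3012)² / 18.3012 = 2.170.

2.170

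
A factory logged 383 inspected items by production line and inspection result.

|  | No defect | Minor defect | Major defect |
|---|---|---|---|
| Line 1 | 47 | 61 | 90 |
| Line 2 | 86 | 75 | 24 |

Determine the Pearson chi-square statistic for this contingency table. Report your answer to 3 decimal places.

50.705

Row totals: 198, 185. Column totals: 133, 136, 114. Grand total N = 383.
Expected counts (row total × column total / N):
  Line 1, No defect: 198×133/383 = 68.7572
  Line 1, Minor defect: 198×136/383 = 70.3081
  Line 1, Major defect: 198×114/383 = 58.9347
  Line 2, No defect: 185×133/383 = 64.2428
  Line 2, Minor defect: 185×136/383 = 65.6919
  Line 2, Major defect: 185×114/383 = 55.0653
Contributions (O − E)²/E:
  (47 − 68.7572)²/68.7572 = 6.8847
  (61 − 70.3081)²/70.3081 = 1.2323
  (90 − 58.9347)²/58.9347 = 16.3750
  (86 − 64.2428)²/64.2428 = 7.3685
  (75 − 65.6919)²/65.6919 = 1.3189
  (24 − 55.0653)²/55.0653 = 17.5256
χ² = 6.8847 + 1.2323 + 16.3750 + 7.3685 + 1.3189 + 17.5256 = 50.705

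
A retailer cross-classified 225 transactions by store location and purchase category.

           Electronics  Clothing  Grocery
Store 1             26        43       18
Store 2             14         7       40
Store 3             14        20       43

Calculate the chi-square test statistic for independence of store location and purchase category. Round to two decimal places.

Row totals: 87, 61, 77. Column totals: 54, 70, 101. Grand total N = 225.
Expected counts (row total × column total / N):
  Store 1, Electronics: 87×54/225 = 20.880
  Store 1, Clothing: 87×70/225 = 27.067
  Store 1, Grocery: 87×101/225 = 39.053
  Store 2, Electronics: 61×54/225 = 14.640
  Store 2, Clothing: 61×70/225 = 18.978
  Store 2, Grocery: 61×101/225 = 27.382
  Store 3, Electronics: 77×54/225 = 18.480
  Store 3, Clothing: 77×70/225 = 23.956
  Store 3, Grocery: 77×101/225 = 34.564
Contributions (O − E)²/E:
  (26 − 20.880)²/20.880 = 1.2555
  (43 − 27.067)²/27.067 = 9.3790
  (18 − 39.053)²/39.053 = 11.3494
  (14 − 14.640)²/14.640 = 0.0280
  (7 − 18.978)²/18.978 = 7.5599
  (40 − 27.382)²/27.382 = 5.8145
  (14 − 18.480)²/18.480 = 1.0861
  (20 − 23.956)²/23.956 = 0.6533
  (43 − 34.564)²/34.564 = 2.0590
χ² = 1.2555 + 9.3790 + 11.3494 + 0.0280 + 7.5599 + 5.8145 + 1.0861 + 0.6533 + 2.0590 = 39.18

39.18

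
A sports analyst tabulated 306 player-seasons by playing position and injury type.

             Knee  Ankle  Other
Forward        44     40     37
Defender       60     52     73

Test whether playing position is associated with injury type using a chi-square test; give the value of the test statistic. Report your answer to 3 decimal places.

Row totals: 121, 185. Column totals: 104, 92, 110. Grand total N = 306.
Expected counts (row total × column total / N):
  Forward, Knee: 121×104/306 = 41.1242
  Forward, Ankle: 121×92/306 = 36.3791
  Forward, Other: 121×110/306 = 43.4967
  Defender, Knee: 185×104/306 = 62.8758
  Defender, Ankle: 185×92/306 = 55.6209
  Defender, Other: 185×110/306 = 66.5033
Contributions (O − E)²/E:
  (44 − 41.1242)²/41.1242 = 0.2011
  (40 − 36.3791)²/36.3791 = 0.3604
  (37 − 43.4967)²/43.4967 = 0.9704
  (60 − 62.8758)²/62.8758 = 0.1315
  (52 − 55.6209)²/55.6209 = 0.2357
  (73 − 66.5033)²/66.5033 = 0.6347
χ² = 0.2011 + 0.3604 + 0.9704 + 0.1315 + 0.2357 + 0.6347 = 2.534

2.534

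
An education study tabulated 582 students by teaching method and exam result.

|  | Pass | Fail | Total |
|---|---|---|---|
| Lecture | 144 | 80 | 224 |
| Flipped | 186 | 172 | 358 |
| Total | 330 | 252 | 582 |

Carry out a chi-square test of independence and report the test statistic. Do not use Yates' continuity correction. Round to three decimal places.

8.533

Grand total N = 582.
Expected counts (row total × column total / N):
  Lecture, Pass: 224×330/582 = 127.0103
  Lecture, Fail: 224×252/582 = 96.9897
  Flipped, Pass: 358×330/582 = 202.9897
  Flipped, Fail: 358×252/582 = 155.0103
Contributions (O − E)²/E:
  (144 − 127.0103)²/127.0103 = 2.2726
  (80 − 96.9897)²/96.9897 = 2.9761
  (186 − 202.9897)²/202.9897 = 1.4220
  (172 − 155.0103)²/155.0103 = 1.8621
χ² = 2.2726 + 2.9761 + 1.4220 + 1.8621 = 8.533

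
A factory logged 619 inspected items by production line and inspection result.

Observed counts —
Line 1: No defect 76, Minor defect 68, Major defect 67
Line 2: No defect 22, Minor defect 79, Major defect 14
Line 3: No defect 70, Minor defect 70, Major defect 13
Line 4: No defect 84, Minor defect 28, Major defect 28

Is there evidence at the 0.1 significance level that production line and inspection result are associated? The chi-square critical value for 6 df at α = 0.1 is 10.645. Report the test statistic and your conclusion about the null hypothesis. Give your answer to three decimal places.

Row totals: 211, 115, 153, 140. Column totals: 252, 245, 122. Grand total N = 619.
Expected counts (row total × column total / N):
  Line 1, No defect: 211×252/619 = 85.8998
  Line 1, Minor defect: 211×245/619 = 83.5137
  Line 1, Major defect: 211×122/619 = 41.5864
  Line 2, No defect: 115×252/619 = 46.8174
  Line 2, Minor defect: 115×245/619 = 45.5170
  Line 2, Major defect: 115×122/619 = 22.6656
  Line 3, No defect: 153×252/619 = 62.2876
  Line 3, Minor defect: 153×245/619 = 60.5574
  Line 3, Major defect: 153×122/619 = 30.1551
  Line 4, No defect: 140×252/619 = 56.9952
  Line 4, Minor defect: 140×245/619 = 55.4120
  Line 4, Major defect: 140×122/619 = 27.5929
Contributions (O − E)²/E:
  (76 − 85.8998)²/85.8998 = 1.1409
  (68 − 83.5137)²/83.5137 = 2.8819
  (67 − 41.5864)²/41.5864 = 15.5303
  (22 − 46.8174)²/46.8174 = 13.1554
  (79 − 45.5170)²/45.5170 = 24.6306
  (14 − 22.6656)²/22.6656 = 3.3131
  (70 − 62.2876)²/62.2876 = 0.9549
  (70 − 60.5574)²/60.5574 = 1.4724
  (13 − 30.1551)²/30.1551 = 9.7595
  (84 − 56.9952)²/56.9952 = 12.7951
  (28 − 55.4120)²/55.4120 = 13.5606
  (28 − 27.5929)²/27.5929 = 0.0060
χ² = 1.1409 + 2.8819 + 15.5303 + 13.1554 + 24.6306 + 3.3131 + 0.9549 + 1.4724 + 9.7595 + 12.7951 + 13.5606 + 0.0060 = 99.201
df = (4−1)(3−1) = 6. Since 99.201 > 10.645, reject the null hypothesis of independence at α = 0.1.

99.201; reject H₀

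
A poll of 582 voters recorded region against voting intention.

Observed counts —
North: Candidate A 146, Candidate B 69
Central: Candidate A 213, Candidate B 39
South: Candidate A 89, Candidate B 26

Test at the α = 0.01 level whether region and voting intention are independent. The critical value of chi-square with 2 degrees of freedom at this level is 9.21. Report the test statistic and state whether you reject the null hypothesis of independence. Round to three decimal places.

Row totals: 215, 252, 115. Column totals: 448, 134. Grand total N = 582.
Expected counts (row total × column total / N):
  North, Candidate A: 215×448/582 = 165.4983
  North, Candidate B: 215×134/582 = 49.5017
  Central, Candidate A: 252×448/582 = 193.9794
  Central, Candidate B: 252×134/582 = 58.0206
  South, Candidate A: 115×448/582 = 88.5223
  South, Candidate B: 115×134/582 = 26.4777
Contributions (O − E)²/E:
  (146 − 165.4983)²/165.4983 = 2.2972
  (69 − 49.5017)²/49.5017 = 7.6802
  (213 − 193.9794)²/193.9794 = 1.8651
  (39 − 58.0206)²/58.0206 = 6.2354
  (89 − 88.5223)²/88.5223 = 0.0026
  (26 − 26.4777)²/26.4777 = 0.0086
χ² = 2.2972 + 7.6802 + 1.8651 + 6.2354 + 0.0026 + 0.0086 = 18.089
df = (3−1)(2−1) = 2. Since 18.089 > 9.21, reject the null hypothesis of independence at α = 0.01.

18.089; reject H₀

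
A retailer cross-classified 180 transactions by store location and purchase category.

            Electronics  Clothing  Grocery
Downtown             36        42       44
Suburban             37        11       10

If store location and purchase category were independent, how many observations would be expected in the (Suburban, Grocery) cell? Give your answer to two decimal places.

17.40

Row total (Suburban) = 58; column total (Grocery) = 54; grand total N = 180.
Expected count = (row total × column total) / N = 58 × 54 / 180 = 17.40.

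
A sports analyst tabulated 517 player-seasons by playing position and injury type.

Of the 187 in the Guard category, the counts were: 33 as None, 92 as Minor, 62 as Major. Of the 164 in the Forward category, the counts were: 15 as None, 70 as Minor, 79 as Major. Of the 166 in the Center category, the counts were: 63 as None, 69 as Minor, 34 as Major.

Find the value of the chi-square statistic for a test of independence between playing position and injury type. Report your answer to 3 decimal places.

53.965

Row totals: 187, 164, 166. Column totals: 111, 231, 175. Grand total N = 517.
Expected counts (row total × column total / N):
  Guard, None: 187×111/517 = 40.1489
  Guard, Minor: 187×231/517 = 83.5532
  Guard, Major: 187×175/517 = 63.2979
  Forward, None: 164×111/517 = 35.2108
  Forward, Minor: 164×231/517 = 73.2766
  Forward, Major: 164×175/517 = 55.5126
  Center, None: 166×111/517 = 35.6402
  Center, Minor: 166×231/517 = 74.1702
  Center, Major: 166×175/517 = 56.1896
Contributions (O − E)²/E:
  (33 − 40.1489)²/40.1489 = 1.2729
  (92 − 83.5532)²/83.5532 = 0.8539
  (62 − 63.2979)²/63.2979 = 0.0266
  (15 − 35.2108)²/35.2108 = 11.6009
  (70 − 73.2766)²/73.2766 = 0.1465
  (79 − 55.5126)²/55.5126 = 9.9375
  (63 − 35.6402)²/35.6402 = 21.0032
  (69 − 74.1702)²/74.1702 = 0.3604
  (34 − 56.1896)²/56.1896 = 8.7628
χ² = 1.2729 + 0.8539 + 0.0266 + 11.6009 + 0.1465 + 9.9375 + 21.0032 + 0.3604 + 8.7628 = 53.965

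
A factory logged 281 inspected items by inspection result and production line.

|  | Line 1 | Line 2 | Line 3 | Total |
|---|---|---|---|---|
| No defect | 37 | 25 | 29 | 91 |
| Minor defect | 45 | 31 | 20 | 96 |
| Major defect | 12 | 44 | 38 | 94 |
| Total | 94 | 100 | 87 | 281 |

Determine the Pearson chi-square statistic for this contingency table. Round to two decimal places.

29.84

Grand total N = 281.
Expected counts (row total × column total / N):
  No defect, Line 1: 91×94/281 = 30.441
  No defect, Line 2: 91×100/281 = 32.384
  No defect, Line 3: 91×87/281 = 28.174
  Minor defect, Line 1: 96×94/281 = 32.114
  Minor defect, Line 2: 96×100/281 = 34.164
  Minor defect, Line 3: 96×87/281 = 29.722
  Major defect, Line 1: 94×94/281 = 31.445
  Major defect, Line 2: 94×100/281 = 33.452
  Major defect, Line 3: 94×87/281 = 29.103
Contributions (O − E)²/E:
  (37 − 30.441)²/30.441 = 1.4132
  (25 − 32.384)²/32.384 = 1.6837
  (29 − 28.174)²/28.174 = 0.0242
  (45 − 32.114)²/32.114 = 5.1706
  (31 − 34.164)²/34.164 = 0.2930
  (20 − 29.722)²/29.722 = 3.1800
  (12 − 31.445)²/31.445 = 12.0244
  (44 − 33.452)²/33.452 = 3.3260
  (38 − 29.103)²/29.103 = 2.7199
χ² = 1.4132 + 1.6837 + 0.0242 + 5.1706 + 0.2930 + 3.1800 + 12.0244 + 3.3260 + 2.7199 = 29.84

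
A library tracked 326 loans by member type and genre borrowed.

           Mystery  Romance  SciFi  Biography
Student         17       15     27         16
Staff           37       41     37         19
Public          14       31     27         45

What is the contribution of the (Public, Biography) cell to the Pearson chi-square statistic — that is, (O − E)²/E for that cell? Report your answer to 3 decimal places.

9.241

Row total (Public) = 117; column total (Biography) = 80; N = 326.
Expected count E = 117 × 80 / 326 = 28.711656.
Contribution = (O − E)²/E = (45 − 28.711656)² / 28.711656 = 9.241.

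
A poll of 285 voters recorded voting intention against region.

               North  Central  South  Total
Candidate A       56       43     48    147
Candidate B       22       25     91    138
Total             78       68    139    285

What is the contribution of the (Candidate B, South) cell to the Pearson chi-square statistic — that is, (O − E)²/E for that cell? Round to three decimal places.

8.342

Row total (Candidate B) = 138; column total (South) = 139; N = 285.
Expected count E = 138 × 139 / 285 = 67.3053.
Contribution = (O − E)²/E = (91 − 67.3053)² / 67.3053 = 8.342.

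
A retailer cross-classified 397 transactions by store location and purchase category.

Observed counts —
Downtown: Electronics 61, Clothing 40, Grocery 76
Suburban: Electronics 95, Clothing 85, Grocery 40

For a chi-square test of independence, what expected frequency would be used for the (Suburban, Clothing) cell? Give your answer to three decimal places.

Row total (Suburban) = 220; column total (Clothing) = 125; grand total N = 397.
Expected count = (row total × column total) / N = 220 × 125 / 397 = 69.270.

69.270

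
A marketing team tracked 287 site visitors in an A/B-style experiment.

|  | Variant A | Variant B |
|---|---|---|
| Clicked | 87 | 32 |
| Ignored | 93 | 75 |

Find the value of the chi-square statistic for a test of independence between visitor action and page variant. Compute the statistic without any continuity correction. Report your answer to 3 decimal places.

9.388

Row totals: 119, 168. Column totals: 180, 107. Grand total N = 287.
Expected counts (row total × column total / N):
  Clicked, Variant A: 119×180/287 = 74.6341
  Clicked, Variant B: 119×107/287 = 44.3659
  Ignored, Variant A: 168×180/287 = 105.3659
  Ignored, Variant B: 168×107/287 = 62.6341
Contributions (O − E)²/E:
  (87 − 74.6341)²/74.6341 = 2.0489
  (32 − 44.3659)²/44.3659 = 3.4467
  (93 − 105.3659)²/105.3659 = 1.4513
  (75 − 62.6341)²/62.6341 = 2.4414
χ² = 2.0489 + 3.4467 + 1.4513 + 2.4414 = 9.388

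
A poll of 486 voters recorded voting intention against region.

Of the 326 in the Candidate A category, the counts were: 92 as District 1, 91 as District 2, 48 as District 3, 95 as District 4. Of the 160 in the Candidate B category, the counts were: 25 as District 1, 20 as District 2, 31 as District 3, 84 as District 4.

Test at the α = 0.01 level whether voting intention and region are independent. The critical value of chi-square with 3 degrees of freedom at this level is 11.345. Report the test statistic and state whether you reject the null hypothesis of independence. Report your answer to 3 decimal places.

Row totals: 326, 160. Column totals: 117, 111, 79, 179. Grand total N = 486.
Expected counts (row total × column total / N):
  Candidate A, District 1: 326×117/486 = 78.4815
  Candidate A, District 2: 326×111/486 = 74.4568
  Candidate A, District 3: 326×79/486 = 52.9918
  Candidate A, District 4: 326×179/486 = 120.0700
  Candidate B, District 1: 160×117/486 = 38.5185
  Candidate B, District 2: 160×111/486 = 36.5432
  Candidate B, District 3: 160×79/486 = 26.0082
  Candidate B, District 4: 160×179/486 = 58.9300
Contributions (O − E)²/E:
  (92 − 78.4815)²/78.4815 = 2.3286
  (91 − 74.4568)²/74.4568 = 3.6757
  (48 − 52.9918)²/52.9918 = 0.4702
  (95 − 120.0700)²/120.0700 = 5.2345
  (25 − 38.5185)²/38.5185 = 4.7445
  (20 − 36.5432)²/36.5432 = 7.4891
  (31 − 26.0082)²/26.0082 = 0.9581
  (84 − 58.9300)²/58.9300 = 10.6653
χ² = 2.3286 + 3.6757 + 0.4702 + 5.2345 + 4.7445 + 7.4891 + 0.9581 + 10.6653 = 35.566
df = (2−1)(4−1) = 3. Since 35.566 > 11.345, reject the null hypothesis of independence at α = 0.01.

35.566; reject H₀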